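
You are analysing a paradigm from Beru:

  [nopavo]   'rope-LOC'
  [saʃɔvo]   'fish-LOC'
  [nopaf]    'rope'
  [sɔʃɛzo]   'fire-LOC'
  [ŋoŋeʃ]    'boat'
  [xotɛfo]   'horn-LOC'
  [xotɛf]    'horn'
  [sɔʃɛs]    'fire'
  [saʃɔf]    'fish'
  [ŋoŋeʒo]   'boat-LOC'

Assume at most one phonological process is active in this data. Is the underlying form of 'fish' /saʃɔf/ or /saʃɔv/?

/saʃɔv/

In [saʃɔf] and [saʃɔvo] the final segment of 'fish' alternates: [f] ~ [v].
But 'horn' keeps [f] in both environments ([xotɛf], [xotɛfo]), so there is no rule changing /f/ to [v] before the LOC suffix.
Therefore /v/ is basic and [f] is derived by word-final obstruent devoicing (voiced obstruents become voiceless word-finally).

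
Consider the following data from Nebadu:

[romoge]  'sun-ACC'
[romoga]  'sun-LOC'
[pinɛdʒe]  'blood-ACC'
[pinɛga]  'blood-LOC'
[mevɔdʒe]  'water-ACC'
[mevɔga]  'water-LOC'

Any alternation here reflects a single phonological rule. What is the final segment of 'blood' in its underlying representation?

'blood' shows [dʒ] ~ [g] at the end of the stem ([pinɛdʒe] vs [pinɛga]).
But 'sun' keeps [g] in both environments ([romoge], [romoga]), so there is no rule changing /g/ to [dʒ] before the ACC suffix.
Therefore /dʒ/ is basic and [g] is derived by depalatalization (palato-alveolar /dʒ/ becomes [g] when no front vowel follows).

/dʒ/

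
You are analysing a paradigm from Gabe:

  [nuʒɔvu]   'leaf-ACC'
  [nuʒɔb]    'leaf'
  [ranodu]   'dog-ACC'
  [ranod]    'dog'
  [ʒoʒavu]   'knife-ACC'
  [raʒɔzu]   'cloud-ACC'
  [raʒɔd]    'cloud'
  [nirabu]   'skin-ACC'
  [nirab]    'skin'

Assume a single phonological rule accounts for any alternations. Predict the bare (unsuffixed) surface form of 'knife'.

'leaf' shows [v] ~ [b] at the end of the stem ([nuʒɔvu] vs [nuʒɔb]).
If /b/ were underlying and a rule turned it into [v] before the ACC suffix, 'skin' would also alternate; but it has [b] in both [nirabu] and [nirab].
The alternation reflects word-final hardening: voiced fricatives become stops word-finally. /v/ is underlying.
The one attested form of 'knife', [ʒoʒavu], shows underlying /ʒoʒav/. Applying the same rule word-finally gives [ʒoʒab].

[ʒoʒab]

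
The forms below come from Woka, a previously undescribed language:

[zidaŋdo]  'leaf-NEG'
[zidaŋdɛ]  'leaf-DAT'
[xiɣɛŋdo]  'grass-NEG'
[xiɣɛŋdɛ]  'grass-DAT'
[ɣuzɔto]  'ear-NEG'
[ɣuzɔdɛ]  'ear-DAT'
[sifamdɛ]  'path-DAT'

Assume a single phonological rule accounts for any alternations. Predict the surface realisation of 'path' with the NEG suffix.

The NEG suffix surfaces as [-do] and [-to], depending on the final segment of the stem.
By contrast the DAT suffix keeps its initial [d] throughout — that segment must be underlying.
So the underlying form is /-to/, and voiceless stops become voiced after a nasal.
After 'path', which ends in a nasal, the suffix surfaces as [-do], giving [sifamdo].

[sifamdo]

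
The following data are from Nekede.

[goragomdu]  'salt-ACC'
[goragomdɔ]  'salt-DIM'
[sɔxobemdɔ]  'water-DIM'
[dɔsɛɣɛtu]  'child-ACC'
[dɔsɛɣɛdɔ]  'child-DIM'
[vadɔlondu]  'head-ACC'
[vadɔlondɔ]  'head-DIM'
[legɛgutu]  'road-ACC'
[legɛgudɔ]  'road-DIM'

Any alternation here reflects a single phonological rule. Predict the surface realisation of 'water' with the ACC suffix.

The ACC suffix surfaces as [-du] and [-tu], depending on the final segment of the stem.
The DIM suffix, which begins with [d], is invariant after every stem; so [d] is not altered by any rule here.
The ACC suffix is therefore /-tu/ underlyingly, with post-nasal voicing: voiceless stops become voiced after a nasal.
After 'water', which ends in a nasal, the suffix surfaces as [-du], giving [sɔxobemdu].

[sɔxobemdu]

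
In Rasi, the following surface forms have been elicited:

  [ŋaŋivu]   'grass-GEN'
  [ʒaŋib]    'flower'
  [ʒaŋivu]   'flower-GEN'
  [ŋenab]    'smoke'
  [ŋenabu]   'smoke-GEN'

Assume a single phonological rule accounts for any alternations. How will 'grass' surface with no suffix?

[ŋaŋib]

The root 'flower' surfaces as [ʒaŋib] and [ʒaŋivu], with a stem-final [b] ~ [v] alternation.
Compare 'smoke', with invariant [b] in [ŋenab] and [ŋenabu]: an analysis with underlying /b/ and a rule producing [v] before the GEN suffix would wrongly predict alternation here too.
The alternation reflects word-final hardening: voiced fricatives become stops word-finally. /v/ is underlying.
From [ŋaŋivu] the stem 'grass' is /ŋaŋiv/; word-finally this yields [ŋaŋib].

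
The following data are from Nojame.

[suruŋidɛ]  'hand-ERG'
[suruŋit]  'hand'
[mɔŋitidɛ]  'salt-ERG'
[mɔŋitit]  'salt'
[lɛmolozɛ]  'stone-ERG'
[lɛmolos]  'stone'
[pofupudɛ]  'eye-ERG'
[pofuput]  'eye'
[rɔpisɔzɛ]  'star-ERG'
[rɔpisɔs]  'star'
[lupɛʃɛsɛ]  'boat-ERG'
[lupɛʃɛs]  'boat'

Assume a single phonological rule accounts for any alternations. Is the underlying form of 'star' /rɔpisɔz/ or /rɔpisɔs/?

'star' shows [z] ~ [s] at the end of the stem ([rɔpisɔzɛ] vs [rɔpisɔs]).
If /s/ were underlying and a rule turned it into [z] before the ERG suffix, 'boat' would also alternate; but it has [s] in both [lupɛʃɛsɛ] and [lupɛʃɛs].
The underlying segment must be /z/; voiced obstruents become voiceless word-finally, yielding [s] there.

/rɔpisɔz/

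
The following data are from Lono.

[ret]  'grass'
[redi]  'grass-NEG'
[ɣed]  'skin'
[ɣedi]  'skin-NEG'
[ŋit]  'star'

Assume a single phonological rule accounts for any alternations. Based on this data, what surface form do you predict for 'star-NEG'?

The stem for 'grass' ends in [t] in [ret] but [d] in [redi].
But 'skin' keeps [d] in both environments ([ɣed], [ɣedi]), so there is no rule changing /d/ to [t] in isolation.
Therefore /t/ is basic and [d] is derived by intervocalic voicing (voiceless stops become voiced between vowels).
From [ŋit] the stem 'star' is /ŋit/; between vowels this yields [ŋidi].

[ŋidi]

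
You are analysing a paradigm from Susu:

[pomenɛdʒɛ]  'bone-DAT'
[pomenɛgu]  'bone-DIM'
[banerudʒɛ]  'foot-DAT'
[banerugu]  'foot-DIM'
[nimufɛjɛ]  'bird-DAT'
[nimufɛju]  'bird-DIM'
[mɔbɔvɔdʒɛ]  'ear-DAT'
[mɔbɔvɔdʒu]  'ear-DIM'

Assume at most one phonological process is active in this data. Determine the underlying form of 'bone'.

/pomenɛg/

The root 'bone' surfaces as [pomenɛdʒɛ] and [pomenɛgu], with a stem-final [dʒ] ~ [g] alternation.
Compare 'ear', with invariant [dʒ] in [mɔbɔvɔdʒɛ] and [mɔbɔvɔdʒu]: an analysis with underlying /dʒ/ and a rule producing [g] before the DIM suffix would wrongly predict alternation here too.
The alternation reflects palatalization before a front vowel: /g/ becomes palato-alveolar [dʒ] before a front vowel. /g/ is underlying.
So 'bone' = /pomenɛg/.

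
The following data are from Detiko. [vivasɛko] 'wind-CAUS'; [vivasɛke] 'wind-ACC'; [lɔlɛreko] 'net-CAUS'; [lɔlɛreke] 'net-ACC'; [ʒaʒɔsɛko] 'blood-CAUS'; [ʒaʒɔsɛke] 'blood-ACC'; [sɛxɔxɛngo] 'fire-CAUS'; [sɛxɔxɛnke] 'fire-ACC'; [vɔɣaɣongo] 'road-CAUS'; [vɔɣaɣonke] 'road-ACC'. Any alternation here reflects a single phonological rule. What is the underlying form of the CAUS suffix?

/-go/

The CAUS suffix surfaces as [-go] and [-ko], depending on the final segment of the stem.
By contrast the ACC suffix keeps its initial [k] throughout — that segment must be underlying.
The CAUS suffix is therefore /-go/ underlyingly, with post-vocalic devoicing: voiced stops become voiceless after a vowel.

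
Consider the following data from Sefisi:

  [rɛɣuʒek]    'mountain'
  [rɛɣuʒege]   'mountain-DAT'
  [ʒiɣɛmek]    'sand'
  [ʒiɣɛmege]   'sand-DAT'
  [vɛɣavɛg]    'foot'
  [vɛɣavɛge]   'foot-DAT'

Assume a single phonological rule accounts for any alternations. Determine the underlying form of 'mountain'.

The root 'mountain' surfaces as [rɛɣuʒek] and [rɛɣuʒege], with a stem-final [k] ~ [g] alternation.
Compare 'foot', with invariant [g] in [vɛɣavɛg] and [vɛɣavɛge]: an analysis with underlying /g/ and a rule producing [k] in isolation would wrongly predict alternation here too.
Therefore /k/ is basic and [g] is derived by intervocalic voicing (voiceless stops become voiced between vowels).

/rɛɣuʒek/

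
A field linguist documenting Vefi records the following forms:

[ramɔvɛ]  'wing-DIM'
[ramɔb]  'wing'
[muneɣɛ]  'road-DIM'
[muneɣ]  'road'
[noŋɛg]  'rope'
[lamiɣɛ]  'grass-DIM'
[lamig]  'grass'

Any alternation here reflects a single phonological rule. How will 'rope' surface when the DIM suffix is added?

In [lamiɣɛ] and [lamig] the final segment of 'grass' alternates: [ɣ] ~ [g].
If /ɣ/ were underlying and a rule turned it into [g] in isolation, 'road' would also alternate; but it has [ɣ] in both [muneɣɛ] and [muneɣ].
The underlying segment must be /g/; voiced stops become fricatives between vowels, yielding [ɣ] there.
From [noŋɛg] the stem 'rope' is /noŋɛg/; between vowels this yields [noŋɛɣɛ].

[noŋɛɣɛ]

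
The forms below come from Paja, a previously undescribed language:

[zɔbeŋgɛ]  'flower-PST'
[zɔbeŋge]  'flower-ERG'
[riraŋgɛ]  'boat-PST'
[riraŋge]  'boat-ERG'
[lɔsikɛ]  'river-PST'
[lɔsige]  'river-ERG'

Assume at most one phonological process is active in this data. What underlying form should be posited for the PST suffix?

The PST morpheme has two allomorphs, [-gɛ] and [-kɛ].
The ERG suffix, which begins with [g], is invariant after every stem; so [g] is not altered by any rule here.
The PST suffix is therefore /-kɛ/ underlyingly, with post-nasal voicing: voiceless stops become voiced after a nasal.

/-kɛ/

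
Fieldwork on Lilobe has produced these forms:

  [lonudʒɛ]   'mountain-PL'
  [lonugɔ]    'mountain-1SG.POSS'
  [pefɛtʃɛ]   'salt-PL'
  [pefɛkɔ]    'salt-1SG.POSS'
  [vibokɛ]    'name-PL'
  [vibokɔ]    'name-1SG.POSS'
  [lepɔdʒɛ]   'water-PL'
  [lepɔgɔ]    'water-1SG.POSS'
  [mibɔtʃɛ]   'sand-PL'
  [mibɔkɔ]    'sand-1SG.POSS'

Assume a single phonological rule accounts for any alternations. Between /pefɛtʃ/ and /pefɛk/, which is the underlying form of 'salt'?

The root 'salt' surfaces as [pefɛtʃɛ] and [pefɛkɔ], with a stem-final [tʃ] ~ [k] alternation.
If /k/ were underlying and a rule turned it into [tʃ] before the PL suffix, 'name' would also alternate; but it has [k] in both [vibokɛ] and [vibokɔ].
The underlying segment must be /tʃ/; palato-alveolar /tʃ/ and /dʒ/ become [k] and [g] when no front vowel follows, yielding [k] there.

/pefɛtʃ/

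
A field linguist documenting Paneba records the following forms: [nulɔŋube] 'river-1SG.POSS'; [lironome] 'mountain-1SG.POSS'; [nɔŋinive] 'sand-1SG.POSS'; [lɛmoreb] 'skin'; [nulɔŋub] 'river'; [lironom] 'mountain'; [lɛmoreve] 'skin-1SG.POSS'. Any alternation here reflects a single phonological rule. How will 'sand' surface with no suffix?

[nɔŋinib]

'skin' shows [v] ~ [b] at the end of the stem ([lɛmoreve] vs [lɛmoreb]).
The stem 'river' ([nulɔŋube], [nulɔŋub]) shows [b] unchanged in both environments, so [b] cannot be basic with [v] derived before the 1SG.POSS suffix.
The alternation reflects word-final hardening: voiced fricatives become stops word-finally. /v/ is underlying.
The one attested form of 'sand', [nɔŋinive], shows underlying /nɔŋiniv/. Applying the same rule word-finally gives [nɔŋinib].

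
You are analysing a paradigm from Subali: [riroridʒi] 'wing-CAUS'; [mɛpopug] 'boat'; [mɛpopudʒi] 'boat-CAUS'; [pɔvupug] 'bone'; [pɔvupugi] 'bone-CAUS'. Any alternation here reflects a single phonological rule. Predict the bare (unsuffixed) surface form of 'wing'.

The root 'boat' surfaces as [mɛpopug] and [mɛpopudʒi], with a stem-final [g] ~ [dʒ] alternation.
But 'bone' keeps [g] in both environments ([pɔvupug], [pɔvupugi]), so there is no rule changing /g/ to [dʒ] before the CAUS suffix.
The alternation reflects depalatalization: palato-alveolar /dʒ/ becomes [g] when no front vowel follows. /dʒ/ is underlying.
The one attested form of 'wing', [riroridʒi], shows underlying /riroridʒ/. Applying the same rule when no front vowel follows gives [rirorig].

[rirorig]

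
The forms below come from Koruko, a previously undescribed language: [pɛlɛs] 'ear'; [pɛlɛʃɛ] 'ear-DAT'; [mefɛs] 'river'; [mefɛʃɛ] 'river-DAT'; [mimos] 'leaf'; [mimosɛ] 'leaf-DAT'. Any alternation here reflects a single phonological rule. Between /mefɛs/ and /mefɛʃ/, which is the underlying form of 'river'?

The root 'river' surfaces as [mefɛs] and [mefɛʃɛ], with a stem-final [s] ~ [ʃ] alternation.
But 'leaf' keeps [s] in both environments ([mimos], [mimosɛ]), so there is no rule changing /s/ to [ʃ] before the DAT suffix.
So /ʃ/ is underlying, and a rule of depalatalization — palato-alveolar /ʃ/ becomes [s] when no front vowel follows — gives [s].

/mefɛʃ/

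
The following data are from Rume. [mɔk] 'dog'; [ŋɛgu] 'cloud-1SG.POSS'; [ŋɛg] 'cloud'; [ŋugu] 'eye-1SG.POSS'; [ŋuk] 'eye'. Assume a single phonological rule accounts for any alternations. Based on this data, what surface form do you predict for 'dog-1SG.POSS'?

In [ŋugu] and [ŋuk] the final segment of 'eye' alternates: [g] ~ [k].
The stem 'cloud' ([ŋɛgu], [ŋɛg]) shows [g] unchanged in both environments, so [g] cannot be basic with [k] derived in isolation.
The alternation reflects intervocalic voicing: voiceless stops become voiced between vowels. /k/ is underlying.
The one attested form of 'dog', [mɔk], shows underlying /mɔk/. Applying the same rule between vowels gives [mɔgu].

[mɔgu]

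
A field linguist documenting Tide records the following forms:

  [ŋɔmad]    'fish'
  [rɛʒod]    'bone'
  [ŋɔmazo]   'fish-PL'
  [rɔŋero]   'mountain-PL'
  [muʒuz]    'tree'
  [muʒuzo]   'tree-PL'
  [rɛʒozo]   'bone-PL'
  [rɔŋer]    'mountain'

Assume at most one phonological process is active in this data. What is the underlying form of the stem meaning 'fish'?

'fish' shows [d] ~ [z] at the end of the stem ([ŋɔmad] vs [ŋɔmazo]).
But 'tree' keeps [z] in both environments ([muʒuz], [muʒuzo]), so there is no rule changing /z/ to [d] in isolation.
The underlying segment must be /d/; voiced stops become fricatives between vowels, yielding [z] there.

/ŋɔmad/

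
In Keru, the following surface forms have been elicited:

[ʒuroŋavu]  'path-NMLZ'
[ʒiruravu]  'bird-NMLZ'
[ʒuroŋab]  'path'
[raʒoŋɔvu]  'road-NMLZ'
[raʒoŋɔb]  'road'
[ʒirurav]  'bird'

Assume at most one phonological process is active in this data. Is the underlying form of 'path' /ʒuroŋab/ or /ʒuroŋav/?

/ʒuroŋab/

The stem for 'path' ends in [b] in [ʒuroŋab] but [v] in [ʒuroŋavu].
But 'bird' keeps [v] in both environments ([ʒirurav], [ʒiruravu]), so there is no rule changing /v/ to [b] in isolation.
The underlying segment must be /b/; voiced stops become fricatives between vowels, yielding [v] there.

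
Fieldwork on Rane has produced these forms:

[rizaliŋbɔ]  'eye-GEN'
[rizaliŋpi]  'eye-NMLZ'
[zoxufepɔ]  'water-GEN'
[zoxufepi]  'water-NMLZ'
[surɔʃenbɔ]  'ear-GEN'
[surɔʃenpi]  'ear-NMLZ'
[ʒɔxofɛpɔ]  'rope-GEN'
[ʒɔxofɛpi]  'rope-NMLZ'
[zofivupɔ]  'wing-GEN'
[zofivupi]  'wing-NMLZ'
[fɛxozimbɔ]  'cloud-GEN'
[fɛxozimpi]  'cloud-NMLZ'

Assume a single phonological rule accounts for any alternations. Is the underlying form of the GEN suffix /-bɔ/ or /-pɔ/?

/-bɔ/

The GEN morpheme has two allomorphs, [-bɔ] and [-pɔ].
The NMLZ suffix, which begins with [p], is invariant after every stem; so [p] is not altered by any rule here.
So the underlying form is /-bɔ/, and voiced stops become voiceless after a vowel.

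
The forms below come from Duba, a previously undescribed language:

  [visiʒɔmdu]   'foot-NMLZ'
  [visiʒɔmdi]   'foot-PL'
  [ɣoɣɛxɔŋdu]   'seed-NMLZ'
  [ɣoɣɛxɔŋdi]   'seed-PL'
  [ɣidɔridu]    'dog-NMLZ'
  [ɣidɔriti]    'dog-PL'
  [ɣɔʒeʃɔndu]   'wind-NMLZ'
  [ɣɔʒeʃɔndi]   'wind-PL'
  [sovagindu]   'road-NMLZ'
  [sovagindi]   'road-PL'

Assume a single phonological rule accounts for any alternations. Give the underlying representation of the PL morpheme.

The PL morpheme has two allomorphs, [-di] and [-ti].
The NMLZ suffix, which begins with [d], is invariant after every stem; so [d] is not altered by any rule here.
So the underlying form is /-ti/, and voiceless stops become voiced after a nasal.

/-ti/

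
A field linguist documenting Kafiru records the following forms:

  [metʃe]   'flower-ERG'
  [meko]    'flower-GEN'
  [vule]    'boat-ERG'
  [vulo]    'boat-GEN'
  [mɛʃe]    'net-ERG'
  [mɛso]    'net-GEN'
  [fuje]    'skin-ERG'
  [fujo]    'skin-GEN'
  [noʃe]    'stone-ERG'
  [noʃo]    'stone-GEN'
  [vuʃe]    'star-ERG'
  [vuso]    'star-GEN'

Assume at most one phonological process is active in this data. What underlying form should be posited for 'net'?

The root 'net' surfaces as [mɛʃe] and [mɛso], with a stem-final [ʃ] ~ [s] alternation.
Compare 'stone', with invariant [ʃ] in [noʃe] and [noʃo]: an analysis with underlying /ʃ/ and a rule producing [s] before the GEN suffix would wrongly predict alternation here too.
Therefore /s/ is basic and [ʃ] is derived by palatalization before a front vowel (/k/ and /s/ become palato-alveolar [tʃ] and [ʃ] before a front vowel).
So 'net' = /mɛs/.

/mɛs/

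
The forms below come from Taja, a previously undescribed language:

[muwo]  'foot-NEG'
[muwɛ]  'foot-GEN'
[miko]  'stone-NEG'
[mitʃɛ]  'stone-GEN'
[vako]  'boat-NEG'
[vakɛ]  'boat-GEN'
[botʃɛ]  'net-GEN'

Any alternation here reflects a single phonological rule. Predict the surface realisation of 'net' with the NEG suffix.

In [miko] and [mitʃɛ] the final segment of 'stone' alternates: [k] ~ [tʃ].
The stem 'boat' ([vako], [vakɛ]) shows [k] unchanged in both environments, so [k] cannot be basic with [tʃ] derived before the GEN suffix.
The alternation reflects depalatalization: palato-alveolar /tʃ/ becomes [k] when no front vowel follows. /tʃ/ is underlying.
The one attested form of 'net', [botʃɛ], shows underlying /botʃ/. Applying the same rule when no front vowel follows gives [boko].

[boko]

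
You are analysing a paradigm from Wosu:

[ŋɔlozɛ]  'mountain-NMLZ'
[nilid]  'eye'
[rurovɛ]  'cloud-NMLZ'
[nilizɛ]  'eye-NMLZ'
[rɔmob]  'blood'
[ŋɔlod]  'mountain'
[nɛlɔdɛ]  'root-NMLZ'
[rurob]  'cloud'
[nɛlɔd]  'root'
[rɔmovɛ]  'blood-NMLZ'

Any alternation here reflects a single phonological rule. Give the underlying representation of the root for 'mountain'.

The root 'mountain' surfaces as [ŋɔlozɛ] and [ŋɔlod], with a stem-final [z] ~ [d] alternation.
Compare 'root', with invariant [d] in [nɛlɔdɛ] and [nɛlɔd]: an analysis with underlying /d/ and a rule producing [z] before the NMLZ suffix would wrongly predict alternation here too.
The underlying segment must be /z/; voiced fricatives become stops word-finally, yielding [d] there.

/ŋɔloz/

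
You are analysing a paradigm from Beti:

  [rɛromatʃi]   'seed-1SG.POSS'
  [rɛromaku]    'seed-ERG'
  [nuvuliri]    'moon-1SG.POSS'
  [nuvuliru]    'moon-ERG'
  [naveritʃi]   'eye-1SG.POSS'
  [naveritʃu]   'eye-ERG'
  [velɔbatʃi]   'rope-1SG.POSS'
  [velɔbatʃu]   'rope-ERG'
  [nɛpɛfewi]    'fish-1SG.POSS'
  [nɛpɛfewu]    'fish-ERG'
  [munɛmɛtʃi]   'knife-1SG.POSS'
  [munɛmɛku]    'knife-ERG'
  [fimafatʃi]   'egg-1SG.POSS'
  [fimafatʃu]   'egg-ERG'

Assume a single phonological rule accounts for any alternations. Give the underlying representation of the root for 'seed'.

/rɛromak/

'seed' shows [tʃ] ~ [k] at the end of the stem ([rɛromatʃi] vs [rɛromaku]).
If /tʃ/ were underlying and a rule turned it into [k] before the ERG suffix, 'rope' would also alternate; but it has [tʃ] in both [velɔbatʃi] and [velɔbatʃu].
So /k/ is underlying, and a rule of palatalization before a front vowel — /k/ becomes palato-alveolar [tʃ] before a front vowel — gives [tʃ].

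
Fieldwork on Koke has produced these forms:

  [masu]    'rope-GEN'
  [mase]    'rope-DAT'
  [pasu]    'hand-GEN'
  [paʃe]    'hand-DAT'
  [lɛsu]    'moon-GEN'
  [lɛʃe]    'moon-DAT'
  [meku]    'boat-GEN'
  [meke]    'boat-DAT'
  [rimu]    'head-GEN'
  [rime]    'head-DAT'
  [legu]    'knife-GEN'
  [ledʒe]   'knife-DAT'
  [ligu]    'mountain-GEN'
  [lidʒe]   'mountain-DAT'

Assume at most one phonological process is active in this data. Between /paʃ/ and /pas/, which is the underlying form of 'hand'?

The root 'hand' surfaces as [pasu] and [paʃe], with a stem-final [s] ~ [ʃ] alternation.
But 'rope' keeps [s] in both environments ([masu], [mase]), so there is no rule changing /s/ to [ʃ] before the DAT suffix.
The underlying segment must be /ʃ/; palato-alveolar /dʒ/ and /ʃ/ become [g] and [s] when no front vowel follows, yielding [s] there.

/paʃ/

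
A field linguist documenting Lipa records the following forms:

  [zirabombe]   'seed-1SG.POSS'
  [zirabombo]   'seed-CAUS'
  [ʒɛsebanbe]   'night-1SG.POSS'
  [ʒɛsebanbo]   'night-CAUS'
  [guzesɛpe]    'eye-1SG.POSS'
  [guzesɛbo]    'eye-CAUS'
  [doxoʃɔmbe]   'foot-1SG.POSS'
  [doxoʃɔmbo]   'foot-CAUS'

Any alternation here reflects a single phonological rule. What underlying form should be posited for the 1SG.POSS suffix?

The 1SG.POSS suffix surfaces as [-be] and [-pe], depending on the final segment of the stem.
The CAUS suffix, which begins with [b], is invariant after every stem; so [b] is not altered by any rule here.
So the underlying form is /-pe/, and voiceless stops become voiced after a nasal.

/-pe/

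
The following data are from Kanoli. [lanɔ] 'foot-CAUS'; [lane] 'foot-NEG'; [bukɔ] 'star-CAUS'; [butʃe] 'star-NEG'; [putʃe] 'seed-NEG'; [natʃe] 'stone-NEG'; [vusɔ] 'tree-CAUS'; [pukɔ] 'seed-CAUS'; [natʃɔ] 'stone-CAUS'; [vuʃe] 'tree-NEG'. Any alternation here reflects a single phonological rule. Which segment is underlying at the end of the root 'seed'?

/k/

In [putʃe] and [pukɔ] the final segment of 'seed' alternates: [tʃ] ~ [k].
Compare 'stone', with invariant [tʃ] in [natʃe] and [natʃɔ]: an analysis with underlying /tʃ/ and a rule producing [k] before the CAUS suffix would wrongly predict alternation here too.
The alternation reflects palatalization before a front vowel: /k/ and /s/ become palato-alveolar [tʃ] and [ʃ] before a front vowel. /k/ is underlying.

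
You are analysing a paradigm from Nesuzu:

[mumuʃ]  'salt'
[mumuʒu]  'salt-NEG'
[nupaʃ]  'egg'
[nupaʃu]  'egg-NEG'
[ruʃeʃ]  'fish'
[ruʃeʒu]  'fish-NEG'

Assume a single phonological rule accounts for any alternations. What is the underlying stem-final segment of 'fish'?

The root 'fish' surfaces as [ruʃeʃ] and [ruʃeʒu], with a stem-final [ʃ] ~ [ʒ] alternation.
If /ʃ/ were underlying and a rule turned it into [ʒ] before the NEG suffix, 'egg' would also alternate; but it has [ʃ] in both [nupaʃ] and [nupaʃu].
The alternation reflects word-final obstruent devoicing: voiced obstruents become voiceless word-finally. /ʒ/ is underlying.

/ʒ/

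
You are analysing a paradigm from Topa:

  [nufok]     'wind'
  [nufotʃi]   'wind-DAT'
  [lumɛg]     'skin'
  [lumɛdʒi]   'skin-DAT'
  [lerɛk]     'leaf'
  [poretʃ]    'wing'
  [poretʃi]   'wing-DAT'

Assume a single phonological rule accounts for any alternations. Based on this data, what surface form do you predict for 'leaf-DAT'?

In [nufok] and [nufotʃi] the final segment of 'wind' alternates: [k] ~ [tʃ].
Compare 'wing', with invariant [tʃ] in [poretʃ] and [poretʃi]: an analysis with underlying /tʃ/ and a rule producing [k] in isolation would wrongly predict alternation here too.
The alternation reflects palatalization before a front vowel: /k/ and /g/ become palato-alveolar [tʃ] and [dʒ] before a front vowel. /k/ is underlying.
The one attested form of 'leaf', [lerɛk], shows underlying /lerɛk/. Applying the same rule before a front vowel gives [lerɛtʃi].

[lerɛtʃi]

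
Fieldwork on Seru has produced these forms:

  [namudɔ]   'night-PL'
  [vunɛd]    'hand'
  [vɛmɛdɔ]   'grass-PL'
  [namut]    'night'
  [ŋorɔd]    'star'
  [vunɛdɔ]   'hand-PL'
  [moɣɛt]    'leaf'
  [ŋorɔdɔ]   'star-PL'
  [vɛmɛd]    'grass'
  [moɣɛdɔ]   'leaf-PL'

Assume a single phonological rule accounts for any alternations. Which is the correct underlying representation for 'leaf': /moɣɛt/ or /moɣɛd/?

/moɣɛt/

The root 'leaf' surfaces as [moɣɛdɔ] and [moɣɛt], with a stem-final [d] ~ [t] alternation.
But 'star' keeps [d] in both environments ([ŋorɔdɔ], [ŋorɔd]), so there is no rule changing /d/ to [t] in isolation.
So /t/ is underlying, and a rule of intervocalic voicing — voiceless stops become voiced between vowels — gives [d].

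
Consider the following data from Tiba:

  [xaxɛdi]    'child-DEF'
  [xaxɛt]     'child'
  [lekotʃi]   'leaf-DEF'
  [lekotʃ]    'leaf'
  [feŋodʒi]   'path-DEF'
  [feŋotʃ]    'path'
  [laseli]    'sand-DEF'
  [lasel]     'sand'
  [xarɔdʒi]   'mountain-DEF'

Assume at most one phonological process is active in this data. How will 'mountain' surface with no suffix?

[xarɔtʃ]

The root 'path' surfaces as [feŋodʒi] and [feŋotʃ], with a stem-final [dʒ] ~ [tʃ] alternation.
But 'leaf' keeps [tʃ] in both environments ([lekotʃi], [lekotʃ]), so there is no rule changing /tʃ/ to [dʒ] before the DEF suffix.
The underlying segment must be /dʒ/; voiced obstruents become voiceless word-finally, yielding [tʃ] there.
From [xarɔdʒi] the stem 'mountain' is /xarɔdʒ/; word-finally this yields [xarɔtʃ].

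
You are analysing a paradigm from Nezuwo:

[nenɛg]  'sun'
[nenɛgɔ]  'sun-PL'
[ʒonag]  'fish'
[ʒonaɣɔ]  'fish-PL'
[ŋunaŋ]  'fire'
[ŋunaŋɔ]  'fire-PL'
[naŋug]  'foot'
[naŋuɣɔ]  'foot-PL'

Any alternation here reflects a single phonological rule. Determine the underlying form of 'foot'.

/naŋuɣ/

In [naŋug] and [naŋuɣɔ] the final segment of 'foot' alternates: [g] ~ [ɣ].
If /g/ were underlying and a rule turned it into [ɣ] before the PL suffix, 'sun' would also alternate; but it has [g] in both [nenɛg] and [nenɛgɔ].
So /ɣ/ is underlying, and a rule of word-final hardening — voiced fricatives become stops word-finally — gives [g].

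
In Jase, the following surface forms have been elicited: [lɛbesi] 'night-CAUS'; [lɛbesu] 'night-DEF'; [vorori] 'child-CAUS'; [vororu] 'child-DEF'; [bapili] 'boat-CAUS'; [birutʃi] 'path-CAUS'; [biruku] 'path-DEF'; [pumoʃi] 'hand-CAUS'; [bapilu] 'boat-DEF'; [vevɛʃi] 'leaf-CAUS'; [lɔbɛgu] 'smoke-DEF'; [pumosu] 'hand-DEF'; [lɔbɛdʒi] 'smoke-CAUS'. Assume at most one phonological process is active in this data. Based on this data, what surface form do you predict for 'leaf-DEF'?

[vevɛsu]

'hand' shows [ʃ] ~ [s] at the end of the stem ([pumoʃi] vs [pumosu]).
The stem 'night' ([lɛbesi], [lɛbesu]) shows [s] unchanged in both environments, so [s] cannot be basic with [ʃ] derived before the CAUS suffix.
So /ʃ/ is underlying, and a rule of depalatalization — palato-alveolar /tʃ/, /dʒ/ and /ʃ/ become [k], [g] and [s] when no front vowel follows — gives [s].
The one attested form of 'leaf', [vevɛʃi], shows underlying /vevɛʃ/. Applying the same rule when no front vowel follows gives [vevɛsu].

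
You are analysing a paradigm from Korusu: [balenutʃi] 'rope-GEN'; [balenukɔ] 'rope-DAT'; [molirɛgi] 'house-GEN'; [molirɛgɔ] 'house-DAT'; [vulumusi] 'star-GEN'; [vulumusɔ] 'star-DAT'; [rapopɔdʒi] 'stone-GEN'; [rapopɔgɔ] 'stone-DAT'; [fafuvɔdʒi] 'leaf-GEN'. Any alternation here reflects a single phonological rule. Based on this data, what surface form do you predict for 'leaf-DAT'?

'stone' shows [dʒ] ~ [g] at the end of the stem ([rapopɔdʒi] vs [rapopɔgɔ]).
The stem 'house' ([molirɛgi], [molirɛgɔ]) shows [g] unchanged in both environments, so [g] cannot be basic with [dʒ] derived before the GEN suffix.
Therefore /dʒ/ is basic and [g] is derived by depalatalization (palato-alveolar /tʃ/ and /dʒ/ become [k] and [g] when no front vowel follows).
The one attested form of 'leaf', [fafuvɔdʒi], shows underlying /fafuvɔdʒ/. Applying the same rule when no front vowel follows gives [fafuvɔgɔ].

[fafuvɔgɔ]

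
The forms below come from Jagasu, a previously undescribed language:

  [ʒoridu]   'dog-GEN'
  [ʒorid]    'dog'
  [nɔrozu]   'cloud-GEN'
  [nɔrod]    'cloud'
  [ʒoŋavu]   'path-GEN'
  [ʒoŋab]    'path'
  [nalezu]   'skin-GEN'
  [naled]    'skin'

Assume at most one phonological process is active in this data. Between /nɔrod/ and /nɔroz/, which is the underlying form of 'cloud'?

'cloud' shows [z] ~ [d] at the end of the stem ([nɔrozu] vs [nɔrod]).
Compare 'dog', with invariant [d] in [ʒoridu] and [ʒorid]: an analysis with underlying /d/ and a rule producing [z] before the GEN suffix would wrongly predict alternation here too.
The alternation reflects word-final hardening: voiced fricatives become stops word-finally. /z/ is underlying.

/nɔroz/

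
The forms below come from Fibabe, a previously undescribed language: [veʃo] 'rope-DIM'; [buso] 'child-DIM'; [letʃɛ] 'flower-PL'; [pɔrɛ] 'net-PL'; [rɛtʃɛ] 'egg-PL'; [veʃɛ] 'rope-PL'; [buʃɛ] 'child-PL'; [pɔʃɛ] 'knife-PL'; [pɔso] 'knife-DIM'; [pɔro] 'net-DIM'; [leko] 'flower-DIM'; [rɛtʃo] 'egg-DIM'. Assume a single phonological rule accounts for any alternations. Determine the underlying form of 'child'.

/bus/

In [buʃɛ] and [buso] the final segment of 'child' alternates: [ʃ] ~ [s].
If /ʃ/ were underlying and a rule turned it into [s] before the DIM suffix, 'rope' would also alternate; but it has [ʃ] in both [veʃɛ] and [veʃo].
The alternation reflects palatalization before a front vowel: /k/ and /s/ become palato-alveolar [tʃ] and [ʃ] before a front vowel. /s/ is underlying.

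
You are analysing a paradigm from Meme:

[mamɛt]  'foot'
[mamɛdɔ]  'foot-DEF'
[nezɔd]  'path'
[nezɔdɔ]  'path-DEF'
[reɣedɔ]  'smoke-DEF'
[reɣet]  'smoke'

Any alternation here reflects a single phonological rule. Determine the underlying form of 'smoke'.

/reɣet/

The root 'smoke' surfaces as [reɣet] and [reɣedɔ], with a stem-final [t] ~ [d] alternation.
Compare 'path', with invariant [d] in [nezɔd] and [nezɔdɔ]: an analysis with underlying /d/ and a rule producing [t] in isolation would wrongly predict alternation here too.
The underlying segment must be /t/; voiceless stops become voiced between vowels, yielding [d] there.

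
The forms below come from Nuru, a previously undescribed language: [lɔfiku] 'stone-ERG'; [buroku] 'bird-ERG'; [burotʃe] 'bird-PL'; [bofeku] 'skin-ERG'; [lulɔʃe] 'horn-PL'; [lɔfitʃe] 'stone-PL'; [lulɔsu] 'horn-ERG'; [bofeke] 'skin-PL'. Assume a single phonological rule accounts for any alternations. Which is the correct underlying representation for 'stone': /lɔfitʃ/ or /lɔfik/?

The stem for 'stone' ends in [tʃ] in [lɔfitʃe] but [k] in [lɔfiku].
But 'skin' keeps [k] in both environments ([bofeke], [bofeku]), so there is no rule changing /k/ to [tʃ] before the PL suffix.
The underlying segment must be /tʃ/; palato-alveolar /tʃ/ and /ʃ/ become [k] and [s] when no front vowel follows, yielding [k] there.

/lɔfitʃ/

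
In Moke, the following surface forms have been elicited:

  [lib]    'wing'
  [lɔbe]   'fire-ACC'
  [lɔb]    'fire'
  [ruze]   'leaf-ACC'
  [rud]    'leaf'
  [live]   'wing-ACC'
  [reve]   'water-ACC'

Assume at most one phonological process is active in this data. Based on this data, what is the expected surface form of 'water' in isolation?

The root 'wing' surfaces as [lib] and [live], with a stem-final [b] ~ [v] alternation.
The stem 'fire' ([lɔb], [lɔbe]) shows [b] unchanged in both environments, so [b] cannot be basic with [v] derived before the ACC suffix.
So /v/ is underlying, and a rule of word-final hardening — voiced fricatives become stops word-finally — gives [b].
The one attested form of 'water', [reve], shows underlying /rev/. Applying the same rule word-finally gives [reb].

[reb]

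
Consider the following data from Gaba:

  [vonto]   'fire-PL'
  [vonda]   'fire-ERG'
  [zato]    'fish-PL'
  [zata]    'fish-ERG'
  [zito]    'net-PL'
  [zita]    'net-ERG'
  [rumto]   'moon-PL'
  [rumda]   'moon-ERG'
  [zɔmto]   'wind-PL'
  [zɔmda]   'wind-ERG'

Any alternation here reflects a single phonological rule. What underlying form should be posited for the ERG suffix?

The ERG morpheme has two allomorphs, [-da] and [-ta].
The PL suffix, which begins with [t], is invariant after every stem; so [t] is not altered by any rule here.
So the underlying form is /-da/, and voiced stops become voiceless after a vowel.

/-da/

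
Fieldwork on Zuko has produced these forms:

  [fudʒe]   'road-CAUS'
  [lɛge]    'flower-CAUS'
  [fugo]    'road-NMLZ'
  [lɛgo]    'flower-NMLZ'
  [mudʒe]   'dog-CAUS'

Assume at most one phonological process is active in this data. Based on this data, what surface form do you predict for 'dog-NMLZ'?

In [fugo] and [fudʒe] the final segment of 'road' alternates: [g] ~ [dʒ].
Compare 'flower', with invariant [g] in [lɛgo] and [lɛge]: an analysis with underlying /g/ and a rule producing [dʒ] before the CAUS suffix would wrongly predict alternation here too.
Therefore /dʒ/ is basic and [g] is derived by depalatalization (palato-alveolar /dʒ/ becomes [g] when no front vowel follows).
The one attested form of 'dog', [mudʒe], shows underlying /mudʒ/. Applying the same rule when no front vowel follows gives [mugo].

[mugo]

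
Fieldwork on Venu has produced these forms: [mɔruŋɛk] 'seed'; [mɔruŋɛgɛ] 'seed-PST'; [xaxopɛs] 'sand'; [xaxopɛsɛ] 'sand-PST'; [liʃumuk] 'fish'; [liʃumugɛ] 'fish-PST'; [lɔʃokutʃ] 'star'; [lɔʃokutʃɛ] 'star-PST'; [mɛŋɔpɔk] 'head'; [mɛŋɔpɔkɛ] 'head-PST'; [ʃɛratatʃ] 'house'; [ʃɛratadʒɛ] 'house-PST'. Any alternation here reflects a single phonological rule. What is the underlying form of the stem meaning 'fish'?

'fish' shows [k] ~ [g] at the end of the stem ([liʃumuk] vs [liʃumugɛ]).
If /k/ were underlying and a rule turned it into [g] before the PST suffix, 'head' would also alternate; but it has [k] in both [mɛŋɔpɔk] and [mɛŋɔpɔkɛ].
Therefore /g/ is basic and [k] is derived by word-final obstruent devoicing (voiced obstruents become voiceless word-finally).
The underlying form of 'fish' is therefore /liʃumug/.

/liʃumug/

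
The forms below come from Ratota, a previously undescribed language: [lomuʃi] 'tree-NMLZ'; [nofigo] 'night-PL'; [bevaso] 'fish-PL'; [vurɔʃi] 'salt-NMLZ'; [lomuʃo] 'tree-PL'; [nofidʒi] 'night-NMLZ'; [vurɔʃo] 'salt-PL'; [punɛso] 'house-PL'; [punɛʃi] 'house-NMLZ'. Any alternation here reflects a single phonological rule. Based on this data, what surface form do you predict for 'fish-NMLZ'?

'house' shows [s] ~ [ʃ] at the end of the stem ([punɛso] vs [punɛʃi]).
But 'tree' keeps [ʃ] in both environments ([lomuʃo], [lomuʃi]), so there is no rule changing /ʃ/ to [s] before the PL suffix.
The alternation reflects palatalization before a front vowel: /g/ and /s/ become palato-alveolar [dʒ] and [ʃ] before a front vowel. /s/ is underlying.
From [bevaso] the stem 'fish' is /bevas/; before a front vowel this yields [bevaʃi].

[bevaʃi]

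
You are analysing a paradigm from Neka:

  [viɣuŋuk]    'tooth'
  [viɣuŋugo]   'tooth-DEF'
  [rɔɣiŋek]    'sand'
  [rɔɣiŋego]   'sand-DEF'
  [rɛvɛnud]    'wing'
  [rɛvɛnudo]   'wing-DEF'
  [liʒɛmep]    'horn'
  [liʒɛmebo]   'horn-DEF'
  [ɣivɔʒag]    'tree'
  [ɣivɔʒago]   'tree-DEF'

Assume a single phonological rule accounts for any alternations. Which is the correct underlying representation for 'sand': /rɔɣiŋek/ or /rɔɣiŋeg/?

The root 'sand' surfaces as [rɔɣiŋek] and [rɔɣiŋego], with a stem-final [k] ~ [g] alternation.
The stem 'tree' ([ɣivɔʒag], [ɣivɔʒago]) shows [g] unchanged in both environments, so [g] cannot be basic with [k] derived in isolation.
Therefore /k/ is basic and [g] is derived by intervocalic voicing (voiceless stops become voiced between vowels).

/rɔɣiŋek/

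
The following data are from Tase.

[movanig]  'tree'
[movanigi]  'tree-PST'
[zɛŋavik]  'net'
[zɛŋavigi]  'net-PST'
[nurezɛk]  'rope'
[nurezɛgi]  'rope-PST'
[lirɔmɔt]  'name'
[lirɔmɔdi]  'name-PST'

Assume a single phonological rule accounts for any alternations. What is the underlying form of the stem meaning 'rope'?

The stem for 'rope' ends in [k] in [nurezɛk] but [g] in [nurezɛgi].
But 'tree' keeps [g] in both environments ([movanig], [movanigi]), so there is no rule changing /g/ to [k] in isolation.
So /k/ is underlying, and a rule of intervocalic voicing — voiceless stops become voiced between vowels — gives [g].

/nurezɛk/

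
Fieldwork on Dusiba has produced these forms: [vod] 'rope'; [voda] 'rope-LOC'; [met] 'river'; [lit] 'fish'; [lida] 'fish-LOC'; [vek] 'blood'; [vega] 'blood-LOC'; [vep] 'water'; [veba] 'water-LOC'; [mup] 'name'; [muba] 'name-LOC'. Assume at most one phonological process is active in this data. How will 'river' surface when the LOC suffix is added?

'fish' shows [t] ~ [d] at the end of the stem ([lit] vs [lida]).
The stem 'rope' ([vod], [voda]) shows [d] unchanged in both environments, so [d] cannot be basic with [t] derived in isolation.
Therefore /t/ is basic and [d] is derived by intervocalic voicing (voiceless stops become voiced between vowels).
The one attested form of 'river', [met], shows underlying /met/. Applying the same rule between vowels gives [meda].

[meda]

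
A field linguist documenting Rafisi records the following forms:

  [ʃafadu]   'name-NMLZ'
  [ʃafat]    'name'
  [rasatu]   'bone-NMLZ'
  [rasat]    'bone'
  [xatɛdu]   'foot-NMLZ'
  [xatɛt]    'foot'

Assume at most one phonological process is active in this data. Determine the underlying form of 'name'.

The stem for 'name' ends in [d] in [ʃafadu] but [t] in [ʃafat].
If /t/ were underlying and a rule turned it into [d] before the NMLZ suffix, 'bone' would also alternate; but it has [t] in both [rasatu] and [rasat].
The underlying segment must be /d/; voiced obstruents become voiceless word-finally, yielding [t] there.
So 'name' = /ʃafad/.

/ʃafad/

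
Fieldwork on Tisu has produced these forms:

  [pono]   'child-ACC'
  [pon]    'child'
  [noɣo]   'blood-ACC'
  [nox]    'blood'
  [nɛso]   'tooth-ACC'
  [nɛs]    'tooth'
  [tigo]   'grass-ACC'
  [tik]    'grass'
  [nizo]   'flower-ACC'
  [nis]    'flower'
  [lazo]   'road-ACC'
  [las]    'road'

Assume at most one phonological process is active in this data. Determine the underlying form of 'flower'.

In [nizo] and [nis] the final segment of 'flower' alternates: [z] ~ [s].
Compare 'tooth', with invariant [s] in [nɛso] and [nɛs]: an analysis with underlying /s/ and a rule producing [z] before the ACC suffix would wrongly predict alternation here too.
Therefore /z/ is basic and [s] is derived by word-final obstruent devoicing (voiced obstruents become voiceless word-finally).
The underlying form of 'flower' is therefore /niz/.

/niz/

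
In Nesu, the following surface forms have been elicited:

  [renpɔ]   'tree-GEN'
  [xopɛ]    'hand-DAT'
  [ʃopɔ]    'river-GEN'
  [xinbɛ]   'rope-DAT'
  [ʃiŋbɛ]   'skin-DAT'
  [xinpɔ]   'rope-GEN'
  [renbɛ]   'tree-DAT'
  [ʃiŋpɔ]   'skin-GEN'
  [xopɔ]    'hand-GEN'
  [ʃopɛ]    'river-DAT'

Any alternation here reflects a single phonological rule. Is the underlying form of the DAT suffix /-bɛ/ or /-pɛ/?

/-bɛ/

The DAT morpheme has two allomorphs, [-bɛ] and [-pɛ].
By contrast the GEN suffix keeps its initial [p] throughout — that segment must be underlying.
The DAT suffix is therefore /-bɛ/ underlyingly, with post-vocalic devoicing: voiced stops become voiceless after a vowel.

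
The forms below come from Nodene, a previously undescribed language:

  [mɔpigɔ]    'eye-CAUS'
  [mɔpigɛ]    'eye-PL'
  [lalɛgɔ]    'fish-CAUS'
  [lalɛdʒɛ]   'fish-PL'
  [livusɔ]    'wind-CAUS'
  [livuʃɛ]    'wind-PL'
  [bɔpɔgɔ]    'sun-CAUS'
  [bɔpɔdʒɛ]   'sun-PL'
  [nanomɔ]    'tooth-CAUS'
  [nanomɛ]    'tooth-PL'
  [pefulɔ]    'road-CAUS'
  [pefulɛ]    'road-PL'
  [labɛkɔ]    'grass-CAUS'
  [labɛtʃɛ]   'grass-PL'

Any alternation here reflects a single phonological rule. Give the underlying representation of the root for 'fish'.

/lalɛdʒ/

'fish' shows [g] ~ [dʒ] at the end of the stem ([lalɛgɔ] vs [lalɛdʒɛ]).
But 'eye' keeps [g] in both environments ([mɔpigɔ], [mɔpigɛ]), so there is no rule changing /g/ to [dʒ] before the PL suffix.
So /dʒ/ is underlying, and a rule of depalatalization — palato-alveolar /tʃ/, /dʒ/ and /ʃ/ become [k], [g] and [s] when no front vowel follows — gives [g].
So 'fish' = /lalɛdʒ/.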